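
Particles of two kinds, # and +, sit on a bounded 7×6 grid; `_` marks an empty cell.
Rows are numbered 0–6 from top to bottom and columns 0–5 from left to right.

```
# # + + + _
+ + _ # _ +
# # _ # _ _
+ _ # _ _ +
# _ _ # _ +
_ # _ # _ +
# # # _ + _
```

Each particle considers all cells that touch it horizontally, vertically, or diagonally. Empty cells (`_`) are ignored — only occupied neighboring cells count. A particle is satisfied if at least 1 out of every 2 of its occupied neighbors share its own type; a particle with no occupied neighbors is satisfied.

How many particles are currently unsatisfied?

(0,0)# 1/3 not
(0,1)# 1/4 not
(0,2)+ 2/4 satisfied
(0,3)+ 2/3 satisfied
(0,4)+ 2/3 satisfied
(1,0)+ 1/5 not
(1,1)+ 2/6 not
(1,3)# 1/4 not
(1,5)+ 1/1 satisfied
(2,0)# 1/4 not
(2,1)# 2/5 not
(2,3)# 2/2 satisfied
(3,0)+ 0/3 not
(3,2)# 3/3 satisfied
(3,5)+ 1/1 satisfied
(4,0)# 1/2 satisfied
(4,3)# 2/2 satisfied
(4,5)+ 2/2 satisfied
(5,1)# 4/4 satisfied
(5,3)# 2/3 satisfied
(5,5)+ 2/2 satisfied
(6,0)# 2/2 satisfied
(6,1)# 3/3 satisfied
(6,2)# 3/3 satisfied
(6,4)+ 1/2 satisfied
Unsatisfied: (0,0), (0,1), (1,0), (1,1), (1,3), (2,0), (2,1), (3,0) — 8 in total.

8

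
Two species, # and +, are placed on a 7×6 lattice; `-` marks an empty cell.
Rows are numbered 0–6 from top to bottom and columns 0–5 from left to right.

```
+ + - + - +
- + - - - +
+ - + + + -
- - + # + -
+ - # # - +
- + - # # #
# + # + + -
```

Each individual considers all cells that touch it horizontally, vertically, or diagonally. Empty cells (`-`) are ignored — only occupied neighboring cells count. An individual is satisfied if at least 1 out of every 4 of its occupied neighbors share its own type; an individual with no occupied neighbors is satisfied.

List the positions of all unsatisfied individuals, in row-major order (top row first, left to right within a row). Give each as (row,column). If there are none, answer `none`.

(6,0)

Row 0: (0,0)+ 2/2 satisfied · (0,1)+ 2/2 satisfied · (0,3)+ 0/0 satisfied · (0,5)+ 1/1 satisfied
Row 1: (1,1)+ 4/4 satisfied · (1,5)+ 2/2 satisfied
Row 2: (2,0)+ 1/1 satisfied · (2,2)+ 3/4 satisfied · (2,3)+ 4/5 satisfied · (2,4)+ 3/4 satisfied
Row 3: (3,2)+ 2/5 satisfied · (3,3)# 2/7 satisfied · (3,4)+ 3/5 satisfied
Row 4: (4,0)+ 1/1 satisfied · (4,2)# 3/5 satisfied · (4,3)# 4/6 satisfied · (4,5)+ 1/3 satisfied
Row 5: (5,1)+ 2/5 satisfied · (5,3)# 4/6 satisfied · (5,4)# 3/6 satisfied · (5,5)# 1/3 satisfied
Row 6: (6,0)# 0/2 not · (6,1)+ 1/3 satisfied · (6,2)# 1/4 satisfied · (6,3)+ 1/4 satisfied · (6,4)+ 1/4 satisfied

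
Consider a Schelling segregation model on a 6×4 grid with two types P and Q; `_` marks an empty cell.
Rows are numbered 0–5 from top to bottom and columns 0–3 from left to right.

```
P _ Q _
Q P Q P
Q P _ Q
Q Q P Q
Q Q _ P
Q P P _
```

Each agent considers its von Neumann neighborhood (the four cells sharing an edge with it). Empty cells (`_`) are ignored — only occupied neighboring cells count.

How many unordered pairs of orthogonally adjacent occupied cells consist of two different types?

12

Scan each occupied cell's neighbors to the right and below so each pair is counted once.
From row 0: 1 unlike of 2 pairs (running 1/2).
From row 1: 4 unlike of 6 pairs (running 5/8).
From row 2: 2 unlike of 4 pairs (running 7/12).
From row 3: 3 unlike of 6 pairs (running 10/18).
From row 4: 1 unlike of 3 pairs (running 11/21).
From row 5: 1 unlike of 2 pairs (running 12/23).
Total adjacent occupied pairs: 23; unlike-type pairs: 12.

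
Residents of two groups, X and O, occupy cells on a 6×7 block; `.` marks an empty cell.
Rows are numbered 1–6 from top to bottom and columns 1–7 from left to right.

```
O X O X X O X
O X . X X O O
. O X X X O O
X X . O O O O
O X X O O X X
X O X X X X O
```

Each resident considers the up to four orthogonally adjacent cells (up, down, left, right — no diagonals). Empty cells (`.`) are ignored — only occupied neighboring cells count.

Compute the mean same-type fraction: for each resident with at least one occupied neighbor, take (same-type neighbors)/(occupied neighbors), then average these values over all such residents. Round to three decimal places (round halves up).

0.504

(1,1)O 1/2
(1,2)X 1/3
(1,3)O 0/2
(1,4)X 2/3
(1,5)X 2/3
(1,6)O 1/3
(1,7)X 0/2
(2,1)O 1/2
(2,2)X 1/3
(2,4)X 3/3
(2,5)X 3/4
(2,6)O 3/4
(2,7)O 2/3
(3,2)O 0/3
(3,3)X 1/2
(3,4)X 3/4
(3,5)X 2/4
(3,6)O 3/4
(3,7)O 3/3
(4,1)X 1/2
(4,2)X 2/3
(4,4)O 2/3
(4,5)O 3/4
(4,6)O 3/4
(4,7)O 2/3
(5,1)O 0/3
(5,2)X 2/4
(5,3)X 2/3
(5,4)O 2/4
(5,5)O 2/4
(5,6)X 2/4
(5,7)X 1/3
(6,1)X 0/2
(6,2)O 0/3
(6,3)X 2/3
(6,4)X 2/3
(6,5)X 2/3
(6,6)X 2/3
(6,7)O 0/2
Sum over 39 residents: 1/2 + 1/3 + 0/2 + 2/3 + 2/3 + 1/3 + 0/2 + 1/2 + 1/3 + 3/3 + 3/4 + 3/4 + 2/3 + 0/3 + 1/2 + 3/4 + 2/4 + 3/4 + 3/3 + 1/2 + 2/3 + 2/3 + 3/4 + 3/4 + 2/3 + 0/3 + 2/4 + 2/3 + 2/4 + 2/4 + 2/4 + 1/3 + 0/2 + 0/3 + 2/3 + 2/3 + 2/3 + 2/3 + 0/2 = 59/3; mean = 59/3 ÷ 39 = 59/117 = 0.504273… → 0.504.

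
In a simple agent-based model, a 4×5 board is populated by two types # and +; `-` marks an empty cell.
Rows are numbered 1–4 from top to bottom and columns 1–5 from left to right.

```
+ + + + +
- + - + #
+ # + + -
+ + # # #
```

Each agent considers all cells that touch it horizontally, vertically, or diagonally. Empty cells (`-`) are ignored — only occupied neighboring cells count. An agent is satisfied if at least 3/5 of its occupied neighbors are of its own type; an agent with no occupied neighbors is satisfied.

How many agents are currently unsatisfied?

Row 1: (1,1)+ 2/2 ok · (1,2)+ 3/3 ok · (1,3)+ 4/4 ok · (1,4)+ 3/4 ok · (1,5)+ 2/3 ok
Row 2: (2,2)+ 5/6 ok · (2,4)+ 5/6 ok · (2,5)# 0/4 unhappy
Row 3: (3,1)+ 3/4 ok · (3,2)# 1/6 unhappy · (3,3)+ 4/7 unhappy · (3,4)+ 2/6 unhappy
Row 4: (4,1)+ 2/3 ok · (4,2)+ 3/5 ok · (4,3)# 2/5 unhappy · (4,4)# 2/4 unhappy · (4,5)# 1/2 unhappy
Unsatisfied: (2,5), (3,2), (3,3), (3,4), (4,3), (4,4), (4,5) — 7 in total.

7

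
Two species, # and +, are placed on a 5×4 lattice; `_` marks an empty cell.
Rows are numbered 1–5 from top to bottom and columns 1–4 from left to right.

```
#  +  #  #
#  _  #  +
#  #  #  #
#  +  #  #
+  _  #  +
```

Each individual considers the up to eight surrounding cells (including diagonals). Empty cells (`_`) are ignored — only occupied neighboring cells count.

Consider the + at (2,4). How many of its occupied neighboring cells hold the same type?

Occupied neighbors of (2,4): (1,3)=#, (1,4)=#, (2,3)=#, (3,3)=#, (3,4)=#.
Same type (+): 0 of 5.

0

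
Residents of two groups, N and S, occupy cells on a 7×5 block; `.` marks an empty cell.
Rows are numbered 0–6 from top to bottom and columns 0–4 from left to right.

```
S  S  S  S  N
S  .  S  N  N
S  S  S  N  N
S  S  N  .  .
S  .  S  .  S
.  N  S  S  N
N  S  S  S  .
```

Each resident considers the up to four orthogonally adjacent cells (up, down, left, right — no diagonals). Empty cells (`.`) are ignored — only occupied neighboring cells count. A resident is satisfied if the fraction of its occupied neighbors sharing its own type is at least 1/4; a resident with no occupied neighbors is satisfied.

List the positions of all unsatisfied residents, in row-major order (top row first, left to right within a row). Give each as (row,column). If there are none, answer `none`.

(0,0)S 2/2 satisfied
(0,1)S 2/2 satisfied
(0,2)S 3/3 satisfied
(0,3)S 1/3 satisfied
(0,4)N 1/2 satisfied
(1,0)S 2/2 satisfied
(1,2)S 2/3 satisfied
(1,3)N 2/4 satisfied
(1,4)N 3/3 satisfied
(2,0)S 3/3 satisfied
(2,1)S 3/3 satisfied
(2,2)S 2/4 satisfied
(2,3)N 2/3 satisfied
(2,4)N 2/2 satisfied
(3,0)S 3/3 satisfied
(3,1)S 2/3 satisfied
(3,2)N 0/3 not
(4,0)S 1/1 satisfied
(4,2)S 1/2 satisfied
(4,4)S 0/1 not
(5,1)N 0/2 not
(5,2)S 3/4 satisfied
(5,3)S 2/3 satisfied
(5,4)N 0/2 not
(6,0)N 0/1 not
(6,1)S 1/3 satisfied
(6,2)S 3/3 satisfied
(6,3)S 2/2 satisfied

(3,2), (4,4), (5,1), (5,4), (6,0)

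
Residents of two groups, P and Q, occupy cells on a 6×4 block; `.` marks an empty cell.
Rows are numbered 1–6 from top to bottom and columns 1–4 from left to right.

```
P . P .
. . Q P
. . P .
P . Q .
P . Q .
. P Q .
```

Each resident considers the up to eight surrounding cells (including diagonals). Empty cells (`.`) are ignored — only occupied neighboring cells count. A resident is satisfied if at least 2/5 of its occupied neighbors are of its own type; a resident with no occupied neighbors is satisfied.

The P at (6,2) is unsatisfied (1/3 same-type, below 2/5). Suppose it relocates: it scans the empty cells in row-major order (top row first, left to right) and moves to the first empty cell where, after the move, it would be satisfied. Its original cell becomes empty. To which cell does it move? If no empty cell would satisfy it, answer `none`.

Vacating (6,2). Empty cells in order:
  (1,2): 2/3 same-type → satisfied — stop here.

(1,2)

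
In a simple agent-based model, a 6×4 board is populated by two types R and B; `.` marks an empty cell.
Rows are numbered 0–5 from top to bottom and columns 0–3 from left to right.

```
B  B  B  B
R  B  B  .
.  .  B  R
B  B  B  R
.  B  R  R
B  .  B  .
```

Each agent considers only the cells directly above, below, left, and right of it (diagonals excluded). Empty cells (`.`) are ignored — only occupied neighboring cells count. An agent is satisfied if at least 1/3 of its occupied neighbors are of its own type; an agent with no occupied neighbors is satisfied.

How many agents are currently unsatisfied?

3

Row 0: (0,0)B 1/2 satisfied · (0,1)B 3/3 satisfied · (0,2)B 3/3 satisfied · (0,3)B 1/1 satisfied
Row 1: (1,0)R 0/2 not · (1,1)B 2/3 satisfied · (1,2)B 3/3 satisfied
Row 2: (2,2)B 2/3 satisfied · (2,3)R 1/2 satisfied
Row 3: (3,0)B 1/1 satisfied · (3,1)B 3/3 satisfied · (3,2)B 2/4 satisfied · (3,3)R 2/3 satisfied
Row 4: (4,1)B 1/2 satisfied · (4,2)R 1/4 not · (4,3)R 2/2 satisfied
Row 5: (5,0)B 0/0 satisfied · (5,2)B 0/1 not
Unsatisfied: (1,0), (4,2), (5,2) — 3 in total.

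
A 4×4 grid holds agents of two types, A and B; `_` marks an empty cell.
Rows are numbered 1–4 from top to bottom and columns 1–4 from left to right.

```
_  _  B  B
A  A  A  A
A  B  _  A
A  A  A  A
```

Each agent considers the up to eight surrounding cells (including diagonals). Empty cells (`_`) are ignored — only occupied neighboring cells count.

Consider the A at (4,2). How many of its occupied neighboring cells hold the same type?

Occupied neighbors of (4,2): (3,1)=A, (3,2)=B, (4,1)=A, (4,3)=A.
Same type (A): 3 of 4.

3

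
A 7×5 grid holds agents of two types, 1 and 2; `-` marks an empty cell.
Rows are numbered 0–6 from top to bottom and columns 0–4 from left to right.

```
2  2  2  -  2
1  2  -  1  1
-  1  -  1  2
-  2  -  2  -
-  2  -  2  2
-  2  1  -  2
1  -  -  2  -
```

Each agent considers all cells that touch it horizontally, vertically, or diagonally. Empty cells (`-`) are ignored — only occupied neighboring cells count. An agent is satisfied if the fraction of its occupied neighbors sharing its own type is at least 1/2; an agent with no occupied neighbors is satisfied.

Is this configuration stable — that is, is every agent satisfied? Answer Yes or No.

No

(0,0)2 2/3 ok
(0,1)2 3/4 ok
(0,2)2 2/3 ok
(0,4)2 0/2 unhappy
(1,0)1 1/4 unhappy
(1,1)2 3/5 ok
(1,3)1 2/5 unhappy
(1,4)1 2/4 ok
(2,1)1 1/3 unhappy
(2,3)1 2/4 ok
(2,4)2 1/4 unhappy
(3,1)2 1/2 ok
(3,3)2 3/4 ok
(4,1)2 2/3 ok
(4,3)2 3/4 ok
(4,4)2 3/3 ok
(5,1)2 1/3 unhappy
(5,2)1 0/4 unhappy
(5,4)2 3/3 ok
(6,0)1 0/1 unhappy
(6,3)2 1/2 ok
For instance (0,4) has only 0/2 same-type neighbors, below 1/2.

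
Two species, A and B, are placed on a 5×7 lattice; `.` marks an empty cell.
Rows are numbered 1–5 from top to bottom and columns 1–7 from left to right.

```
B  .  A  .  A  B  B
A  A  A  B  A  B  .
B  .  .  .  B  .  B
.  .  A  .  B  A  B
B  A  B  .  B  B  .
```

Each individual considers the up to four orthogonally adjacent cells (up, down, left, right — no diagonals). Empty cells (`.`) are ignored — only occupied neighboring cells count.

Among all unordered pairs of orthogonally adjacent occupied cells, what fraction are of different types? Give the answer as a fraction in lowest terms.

Scan each occupied cell's neighbors to the right and below so each pair is counted once.
Row 1: B(1,1)–A(2,1)≠ A(1,3)–A(2,3)= A(1,5)–B(1,6)≠ A(1,5)–A(2,5)= B(1,6)–B(1,7)= B(1,6)–B(2,6)=  → 2/6 unlike.
Row 2: A(2,1)–A(2,2)= A(2,1)–B(3,1)≠ A(2,2)–A(2,3)= A(2,3)–B(2,4)≠ B(2,4)–A(2,5)≠ A(2,5)–B(2,6)≠ A(2,5)–B(3,5)≠  → 5/7 unlike.
Row 3: B(3,5)–B(4,5)= B(3,7)–B(4,7)=  → 0/2 unlike.
Row 4: A(4,3)–B(5,3)≠ B(4,5)–A(4,6)≠ B(4,5)–B(5,5)= A(4,6)–B(4,7)≠ A(4,6)–B(5,6)≠  → 4/5 unlike.
Row 5: B(5,1)–A(5,2)≠ A(5,2)–B(5,3)≠ B(5,5)–B(5,6)=  → 2/3 unlike.
Total adjacent occupied pairs: 23; unlike-type pairs: 13.
13/23 is already in lowest terms.

13/23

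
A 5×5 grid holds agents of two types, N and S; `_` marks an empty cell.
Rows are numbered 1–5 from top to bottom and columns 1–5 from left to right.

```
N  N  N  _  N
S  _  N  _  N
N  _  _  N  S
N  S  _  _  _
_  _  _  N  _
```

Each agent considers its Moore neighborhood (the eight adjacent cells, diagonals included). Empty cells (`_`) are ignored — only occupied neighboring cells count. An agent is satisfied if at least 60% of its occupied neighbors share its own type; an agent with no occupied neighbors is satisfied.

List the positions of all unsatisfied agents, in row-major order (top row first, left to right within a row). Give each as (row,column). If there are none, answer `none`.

Row 1: (1,1)N 1/2 ✗ · (1,2)N 3/4 ✓ · (1,3)N 2/2 ✓ · (1,5)N 1/1 ✓
Row 2: (2,1)S 0/3 ✗ · (2,3)N 3/3 ✓ · (2,5)N 2/3 ✓
Row 3: (3,1)N 1/3 ✗ · (3,4)N 2/3 ✓ · (3,5)S 0/2 ✗
Row 4: (4,1)N 1/2 ✗ · (4,2)S 0/2 ✗
Row 5: (5,4)N 0/0 ✓

(1,1), (2,1), (3,1), (3,5), (4,1), (4,2)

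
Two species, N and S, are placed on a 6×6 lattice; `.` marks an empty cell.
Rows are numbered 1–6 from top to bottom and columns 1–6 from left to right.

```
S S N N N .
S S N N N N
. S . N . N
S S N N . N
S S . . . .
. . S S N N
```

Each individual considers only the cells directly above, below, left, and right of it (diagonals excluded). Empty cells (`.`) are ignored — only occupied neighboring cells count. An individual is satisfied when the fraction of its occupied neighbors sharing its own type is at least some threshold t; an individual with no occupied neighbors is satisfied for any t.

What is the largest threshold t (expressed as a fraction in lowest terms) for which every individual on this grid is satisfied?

1/2

Row 1: (1,1)S 2/2 · (1,2)S 2/3 · (1,3)N 2/3 · (1,4)N 3/3 · (1,5)N 2/2
Row 2: (2,1)S 2/2 · (2,2)S 3/4 · (2,3)N 2/3 · (2,4)N 4/4 · (2,5)N 3/3 · (2,6)N 2/2
Row 3: (3,2)S 2/2 · (3,4)N 2/2 · (3,6)N 2/2
Row 4: (4,1)S 2/2 · (4,2)S 3/4 · (4,3)N 1/2 · (4,4)N 2/2 · (4,6)N 1/1
Row 5: (5,1)S 2/2 · (5,2)S 2/2
Row 6: (6,3)S 1/1 · (6,4)S 1/2 · (6,5)N 1/2 · (6,6)N 1/1
The smallest same-type fraction is 1/2 at (4,3), which reduces to 1/2. Any threshold above that leaves this individual unsatisfied.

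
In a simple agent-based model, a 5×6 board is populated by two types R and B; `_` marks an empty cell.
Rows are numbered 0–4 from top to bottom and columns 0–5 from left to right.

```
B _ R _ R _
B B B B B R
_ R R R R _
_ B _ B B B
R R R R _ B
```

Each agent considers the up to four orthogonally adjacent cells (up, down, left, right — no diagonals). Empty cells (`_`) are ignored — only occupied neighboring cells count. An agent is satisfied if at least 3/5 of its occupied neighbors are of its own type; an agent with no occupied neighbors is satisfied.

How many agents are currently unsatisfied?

(0,0)B 1/1 ✓
(0,2)R 0/1 ✗
(0,4)R 0/1 ✗
(1,0)B 2/2 ✓
(1,1)B 2/3 ✓
(1,2)B 2/4 ✗
(1,3)B 2/3 ✓
(1,4)B 1/4 ✗
(1,5)R 0/1 ✗
(2,1)R 1/3 ✗
(2,2)R 2/3 ✓
(2,3)R 2/4 ✗
(2,4)R 1/3 ✗
(3,1)B 0/2 ✗
(3,3)B 1/3 ✗
(3,4)B 2/3 ✓
(3,5)B 2/2 ✓
(4,0)R 1/1 ✓
(4,1)R 2/3 ✓
(4,2)R 2/2 ✓
(4,3)R 1/2 ✗
(4,5)B 1/1 ✓
Unsatisfied: (0,2), (0,4), (1,2), (1,4), (1,5), (2,1), (2,3), (2,4), (3,1), (3,3), (4,3) — 11 in total.

11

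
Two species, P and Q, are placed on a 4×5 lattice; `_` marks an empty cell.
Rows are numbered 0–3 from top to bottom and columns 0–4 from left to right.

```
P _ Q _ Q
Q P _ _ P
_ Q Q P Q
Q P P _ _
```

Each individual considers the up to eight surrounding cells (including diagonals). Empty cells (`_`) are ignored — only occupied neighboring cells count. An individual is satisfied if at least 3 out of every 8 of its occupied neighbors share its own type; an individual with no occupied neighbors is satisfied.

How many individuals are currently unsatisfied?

8

(0,0)P 1/2 ok
(0,2)Q 0/1 unhappy
(0,4)Q 0/1 unhappy
(1,0)Q 1/3 unhappy
(1,1)P 1/5 unhappy
(1,4)P 1/3 unhappy
(2,1)Q 3/6 ok
(2,2)Q 1/5 unhappy
(2,3)P 2/4 ok
(2,4)Q 0/2 unhappy
(3,0)Q 1/2 ok
(3,1)P 1/4 unhappy
(3,2)P 2/4 ok
Unsatisfied: (0,2), (0,4), (1,0), (1,1), (1,4), (2,2), (2,4), (3,1) — 8 in total.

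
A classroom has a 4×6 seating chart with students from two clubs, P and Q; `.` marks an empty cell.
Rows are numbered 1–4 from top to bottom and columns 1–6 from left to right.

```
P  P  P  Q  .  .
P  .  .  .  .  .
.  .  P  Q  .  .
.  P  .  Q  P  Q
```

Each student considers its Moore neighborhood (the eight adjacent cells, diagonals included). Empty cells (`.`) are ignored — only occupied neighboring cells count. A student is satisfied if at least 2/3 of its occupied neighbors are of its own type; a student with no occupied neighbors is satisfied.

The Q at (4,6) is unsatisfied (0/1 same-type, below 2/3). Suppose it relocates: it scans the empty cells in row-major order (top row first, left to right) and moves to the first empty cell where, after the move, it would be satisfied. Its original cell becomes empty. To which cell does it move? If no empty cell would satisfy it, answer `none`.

Vacating (4,6). Empty cells in order:
  (1,5): 1/1 same-type → satisfied — stop here.

(1,5)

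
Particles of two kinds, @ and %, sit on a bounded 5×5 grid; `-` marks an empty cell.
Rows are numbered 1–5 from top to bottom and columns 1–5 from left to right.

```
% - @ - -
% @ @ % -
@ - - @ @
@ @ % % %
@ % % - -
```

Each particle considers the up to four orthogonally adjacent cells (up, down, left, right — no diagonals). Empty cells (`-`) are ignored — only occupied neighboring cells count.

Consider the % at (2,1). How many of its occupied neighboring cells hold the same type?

Occupied neighbors of (2,1): (1,1)=%, (3,1)=@, (2,2)=@.
Same type (%): 1 of 3.

1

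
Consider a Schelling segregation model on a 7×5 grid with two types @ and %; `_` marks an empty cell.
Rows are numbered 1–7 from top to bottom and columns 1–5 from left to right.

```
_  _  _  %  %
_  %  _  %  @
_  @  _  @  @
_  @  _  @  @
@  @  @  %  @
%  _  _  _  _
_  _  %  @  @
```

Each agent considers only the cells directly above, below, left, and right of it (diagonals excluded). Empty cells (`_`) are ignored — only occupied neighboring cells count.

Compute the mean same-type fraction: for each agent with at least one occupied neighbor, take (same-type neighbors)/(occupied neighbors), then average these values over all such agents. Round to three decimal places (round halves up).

(1,4)% 2/2
(1,5)% 1/2
(2,2)% 0/1
(2,4)% 1/3
(2,5)@ 1/3
(3,2)@ 1/2
(3,4)@ 2/3
(3,5)@ 3/3
(4,2)@ 2/2
(4,4)@ 2/3
(4,5)@ 3/3
(5,1)@ 1/2
(5,2)@ 3/3
(5,3)@ 1/2
(5,4)% 0/3
(5,5)@ 1/2
(6,1)% 0/1
(7,3)% 0/1
(7,4)@ 1/2
(7,5)@ 1/1
Sum over 20 agents: 2/2 + 1/2 + 0/1 + 1/3 + 1/3 + 1/2 + 2/3 + 3/3 + 2/2 + 2/3 + 3/3 + 1/2 + 3/3 + 1/2 + 0/3 + 1/2 + 0/1 + 0/1 + 1/2 + 1/1 = 11; mean = 11 ÷ 20 = 11/20 = 0.55 → 0.550.

0.550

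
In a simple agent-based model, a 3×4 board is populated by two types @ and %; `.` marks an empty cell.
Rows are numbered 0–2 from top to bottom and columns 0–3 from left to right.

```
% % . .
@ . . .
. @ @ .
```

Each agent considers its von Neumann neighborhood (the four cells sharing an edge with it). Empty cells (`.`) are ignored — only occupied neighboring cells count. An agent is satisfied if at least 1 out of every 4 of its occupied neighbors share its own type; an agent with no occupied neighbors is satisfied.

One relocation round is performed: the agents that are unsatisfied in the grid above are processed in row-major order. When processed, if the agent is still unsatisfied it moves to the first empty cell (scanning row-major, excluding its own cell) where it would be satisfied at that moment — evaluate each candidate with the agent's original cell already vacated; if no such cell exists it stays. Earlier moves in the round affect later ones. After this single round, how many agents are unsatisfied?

0

Initially unsatisfied (in order): (1,0).
  (1,0) → (0,3).
Resulting grid:
% % . @
. . . .
. @ @ .
All satisfied now.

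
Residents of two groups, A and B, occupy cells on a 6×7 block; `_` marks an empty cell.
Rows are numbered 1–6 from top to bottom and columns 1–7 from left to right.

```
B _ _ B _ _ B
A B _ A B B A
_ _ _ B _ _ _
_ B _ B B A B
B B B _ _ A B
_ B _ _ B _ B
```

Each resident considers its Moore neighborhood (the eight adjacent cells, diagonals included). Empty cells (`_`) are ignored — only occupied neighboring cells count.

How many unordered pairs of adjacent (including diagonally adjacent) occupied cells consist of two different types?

Scan each occupied cell's neighbors to the right and below (and the two forward diagonals) so each pair is counted once.
Row 1: B(1,1)–A(2,1)≠ B(1,1)–B(2,2)= B(1,4)–A(2,4)≠ B(1,4)–B(2,5)= B(1,7)–A(2,7)≠ B(1,7)–B(2,6)=  → 3/6 unlike.
Row 2: A(2,1)–B(2,2)≠ A(2,4)–B(2,5)≠ A(2,4)–B(3,4)≠ B(2,5)–B(2,6)= B(2,5)–B(3,4)= B(2,6)–A(2,7)≠  → 4/6 unlike.
Row 3: B(3,4)–B(4,4)= B(3,4)–B(4,5)=  → 0/2 unlike.
Row 4: B(4,2)–B(5,2)= B(4,2)–B(5,3)= B(4,2)–B(5,1)= B(4,4)–B(4,5)= B(4,4)–B(5,3)= B(4,5)–A(4,6)≠ B(4,5)–A(5,6)≠ A(4,6)–B(4,7)≠ A(4,6)–A(5,6)= A(4,6)–B(5,7)≠ B(4,7)–B(5,7)= B(4,7)–A(5,6)≠  → 5/12 unlike.
Row 5: B(5,1)–B(5,2)= B(5,1)–B(6,2)= B(5,2)–B(5,3)= B(5,2)–B(6,2)= B(5,3)–B(6,2)= A(5,6)–B(5,7)≠ A(5,6)–B(6,7)≠ A(5,6)–B(6,5)≠ B(5,7)–B(6,7)=  → 3/9 unlike.
Total adjacent occupied pairs: 35; unlike-type pairs: 15.

15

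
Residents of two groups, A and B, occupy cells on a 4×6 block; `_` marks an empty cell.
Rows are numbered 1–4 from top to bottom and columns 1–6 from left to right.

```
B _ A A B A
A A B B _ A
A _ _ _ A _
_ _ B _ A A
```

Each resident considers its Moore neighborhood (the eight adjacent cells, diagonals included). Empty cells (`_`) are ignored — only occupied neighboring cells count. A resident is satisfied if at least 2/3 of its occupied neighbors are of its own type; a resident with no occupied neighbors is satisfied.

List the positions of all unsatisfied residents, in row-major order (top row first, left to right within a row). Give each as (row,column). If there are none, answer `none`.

(1,1), (1,3), (1,4), (1,5), (1,6), (2,2), (2,3), (2,4)

(1,1)B 0/2 not
(1,3)A 2/4 not
(1,4)A 1/4 not
(1,5)B 1/4 not
(1,6)A 1/2 not
(2,1)A 2/3 satisfied
(2,2)A 3/5 not
(2,3)B 1/4 not
(2,4)B 2/5 not
(2,6)A 2/3 satisfied
(3,1)A 2/2 satisfied
(3,5)A 3/4 satisfied
(4,3)B 0/0 satisfied
(4,5)A 2/2 satisfied
(4,6)A 2/2 satisfied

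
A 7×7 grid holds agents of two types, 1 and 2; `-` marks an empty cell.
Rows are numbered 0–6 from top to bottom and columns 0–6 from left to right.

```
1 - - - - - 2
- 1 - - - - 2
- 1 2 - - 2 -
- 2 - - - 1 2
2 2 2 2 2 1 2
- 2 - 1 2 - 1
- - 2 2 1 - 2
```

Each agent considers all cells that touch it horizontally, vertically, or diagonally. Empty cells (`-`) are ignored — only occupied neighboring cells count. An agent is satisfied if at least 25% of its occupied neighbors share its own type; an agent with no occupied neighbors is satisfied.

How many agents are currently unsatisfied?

3

(0,0)1 1/1 ok
(0,6)2 1/1 ok
(1,1)1 2/3 ok
(1,6)2 2/2 ok
(2,1)1 1/3 ok
(2,2)2 1/3 ok
(2,5)2 2/3 ok
(3,1)2 4/5 ok
(3,5)1 1/5 unhappy
(3,6)2 2/4 ok
(4,0)2 3/3 ok
(4,1)2 4/4 ok
(4,2)2 4/5 ok
(4,3)2 3/4 ok
(4,4)2 2/5 ok
(4,5)1 2/6 ok
(4,6)2 1/4 ok
(5,1)2 4/4 ok
(5,3)1 1/7 unhappy
(5,4)2 3/6 ok
(5,6)1 1/3 ok
(6,2)2 2/3 ok
(6,3)2 2/4 ok
(6,4)1 1/3 ok
(6,6)2 0/1 unhappy
Unsatisfied: (3,5), (5,3), (6,6) — 3 in total.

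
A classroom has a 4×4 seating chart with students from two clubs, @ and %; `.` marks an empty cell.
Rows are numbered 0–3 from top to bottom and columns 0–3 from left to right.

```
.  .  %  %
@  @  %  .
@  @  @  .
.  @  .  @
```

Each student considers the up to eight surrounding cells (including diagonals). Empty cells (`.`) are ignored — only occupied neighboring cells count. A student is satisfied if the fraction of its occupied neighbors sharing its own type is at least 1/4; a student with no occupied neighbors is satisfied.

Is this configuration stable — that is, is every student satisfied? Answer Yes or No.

Yes

(0,2)% 2/3 ok
(0,3)% 2/2 ok
(1,0)@ 3/3 ok
(1,1)@ 4/6 ok
(1,2)% 2/5 ok
(2,0)@ 4/4 ok
(2,1)@ 5/6 ok
(2,2)@ 4/5 ok
(3,1)@ 3/3 ok
(3,3)@ 1/1 ok
All meet the threshold, so the configuration is stable.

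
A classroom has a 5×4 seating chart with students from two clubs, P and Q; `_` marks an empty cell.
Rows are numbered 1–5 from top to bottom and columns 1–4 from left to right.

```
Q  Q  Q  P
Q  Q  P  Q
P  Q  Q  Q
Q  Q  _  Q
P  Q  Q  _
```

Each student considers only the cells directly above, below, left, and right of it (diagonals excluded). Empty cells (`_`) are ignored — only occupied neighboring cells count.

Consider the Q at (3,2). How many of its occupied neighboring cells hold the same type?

Occupied neighbors of (3,2): (2,2)=Q, (4,2)=Q, (3,1)=P, (3,3)=Q.
Same type (Q): 3 of 4.

3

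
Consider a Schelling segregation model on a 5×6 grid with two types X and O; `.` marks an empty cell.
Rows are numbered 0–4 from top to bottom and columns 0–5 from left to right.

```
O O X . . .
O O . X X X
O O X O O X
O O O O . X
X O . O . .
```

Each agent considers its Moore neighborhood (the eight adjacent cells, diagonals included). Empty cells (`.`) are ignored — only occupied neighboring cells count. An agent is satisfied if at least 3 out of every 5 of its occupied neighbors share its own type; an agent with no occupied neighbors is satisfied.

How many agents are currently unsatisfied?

Row 0: (0,0)O 3/3 satisfied · (0,1)O 3/4 satisfied · (0,2)X 1/3 not
Row 1: (1,0)O 5/5 satisfied · (1,1)O 5/7 satisfied · (1,3)X 3/5 satisfied · (1,4)X 3/5 satisfied · (1,5)X 2/3 satisfied
Row 2: (2,0)O 5/5 satisfied · (2,1)O 6/7 satisfied · (2,2)X 1/7 not · (2,3)O 3/6 not · (2,4)O 2/7 not · (2,5)X 3/4 satisfied
Row 3: (3,0)O 4/5 satisfied · (3,1)O 5/7 satisfied · (3,2)O 6/7 satisfied · (3,3)O 4/5 satisfied · (3,5)X 1/2 not
Row 4: (4,0)X 0/3 not · (4,1)O 3/4 satisfied · (4,3)O 2/2 satisfied
Unsatisfied: (0,2), (2,2), (2,3), (2,4), (3,5), (4,0) — 6 in total.

6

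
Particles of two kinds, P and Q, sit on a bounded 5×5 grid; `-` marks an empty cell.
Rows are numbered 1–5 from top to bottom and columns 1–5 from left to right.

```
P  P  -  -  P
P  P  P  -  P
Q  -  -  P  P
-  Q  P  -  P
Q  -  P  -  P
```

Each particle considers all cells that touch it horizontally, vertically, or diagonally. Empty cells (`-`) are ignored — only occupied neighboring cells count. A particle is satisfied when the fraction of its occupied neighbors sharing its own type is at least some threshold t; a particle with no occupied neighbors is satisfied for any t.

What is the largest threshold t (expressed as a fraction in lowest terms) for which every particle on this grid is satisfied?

1/3

Row 1: (1,1)P 3/3 · (1,2)P 4/4 · (1,5)P 1/1
Row 2: (2,1)P 3/4 · (2,2)P 4/5 · (2,3)P 3/3 · (2,5)P 3/3
Row 3: (3,1)Q 1/3 · (3,4)P 5/5 · (3,5)P 3/3
Row 4: (4,2)Q 2/4 · (4,3)P 2/3 · (4,5)P 3/3
Row 5: (5,1)Q 1/1 · (5,3)P 1/2 · (5,5)P 1/1
The smallest same-type fraction is 1/3 at (3,1), which reduces to 1/3. Any threshold above that leaves this particle unsatisfied.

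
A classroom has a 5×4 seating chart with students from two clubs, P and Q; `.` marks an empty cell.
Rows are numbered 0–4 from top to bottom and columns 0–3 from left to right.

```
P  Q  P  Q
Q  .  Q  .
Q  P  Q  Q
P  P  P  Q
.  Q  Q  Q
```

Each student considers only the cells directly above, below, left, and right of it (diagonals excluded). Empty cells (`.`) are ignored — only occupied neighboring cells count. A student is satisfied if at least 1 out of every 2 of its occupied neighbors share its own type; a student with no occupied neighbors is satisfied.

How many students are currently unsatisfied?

(0,0)P 0/2 unhappy
(0,1)Q 0/2 unhappy
(0,2)P 0/3 unhappy
(0,3)Q 0/1 unhappy
(1,0)Q 1/2 ok
(1,2)Q 1/2 ok
(2,0)Q 1/3 unhappy
(2,1)P 1/3 unhappy
(2,2)Q 2/4 ok
(2,3)Q 2/2 ok
(3,0)P 1/2 ok
(3,1)P 3/4 ok
(3,2)P 1/4 unhappy
(3,3)Q 2/3 ok
(4,1)Q 1/2 ok
(4,2)Q 2/3 ok
(4,3)Q 2/2 ok
Unsatisfied: (0,0), (0,1), (0,2), (0,3), (2,0), (2,1), (3,2) — 7 in total.

7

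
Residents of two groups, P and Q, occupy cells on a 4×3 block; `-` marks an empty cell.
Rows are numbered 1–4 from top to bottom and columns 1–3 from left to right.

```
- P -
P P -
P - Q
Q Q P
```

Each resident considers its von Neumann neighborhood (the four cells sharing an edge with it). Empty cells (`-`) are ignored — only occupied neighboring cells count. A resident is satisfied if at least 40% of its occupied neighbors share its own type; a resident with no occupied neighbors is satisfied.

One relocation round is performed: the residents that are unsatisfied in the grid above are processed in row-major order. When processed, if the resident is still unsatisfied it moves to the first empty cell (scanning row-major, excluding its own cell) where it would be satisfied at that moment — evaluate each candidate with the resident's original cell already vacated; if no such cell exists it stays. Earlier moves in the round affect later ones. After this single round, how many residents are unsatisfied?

0

Initially unsatisfied (in order): (3,3), (4,3).
  (3,3): no empty cell satisfies it; stays.
  (4,3) → (1,1).
Resulting grid:
P P -
P P -
P - Q
Q Q -
All satisfied now.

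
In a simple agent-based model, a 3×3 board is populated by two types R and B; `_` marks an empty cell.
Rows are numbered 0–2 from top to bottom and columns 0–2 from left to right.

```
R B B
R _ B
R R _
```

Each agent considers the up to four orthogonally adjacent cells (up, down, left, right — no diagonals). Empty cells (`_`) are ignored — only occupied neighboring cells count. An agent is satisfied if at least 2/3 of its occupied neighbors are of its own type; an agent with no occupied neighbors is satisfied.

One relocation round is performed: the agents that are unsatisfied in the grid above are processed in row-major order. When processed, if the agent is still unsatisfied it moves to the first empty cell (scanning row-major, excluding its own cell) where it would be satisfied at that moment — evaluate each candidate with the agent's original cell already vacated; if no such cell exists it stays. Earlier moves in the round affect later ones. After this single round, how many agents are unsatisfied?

Initially unsatisfied (in order): (0,0), (0,1).
  (0,0): no empty cell satisfies it; stays.
  (0,1): no empty cell satisfies it; stays.
Resulting grid:
R B B
R _ B
R R _
Unsatisfied now: (0,0), (0,1).

2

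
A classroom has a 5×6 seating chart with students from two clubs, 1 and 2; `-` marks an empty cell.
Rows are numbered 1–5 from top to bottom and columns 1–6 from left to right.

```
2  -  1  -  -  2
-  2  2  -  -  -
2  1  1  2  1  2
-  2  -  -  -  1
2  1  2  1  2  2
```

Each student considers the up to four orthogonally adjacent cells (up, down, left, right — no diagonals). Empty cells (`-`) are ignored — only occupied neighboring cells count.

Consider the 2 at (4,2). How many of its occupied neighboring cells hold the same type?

0

Occupied neighbors of (4,2): (3,2)=1, (5,2)=1.
Same type (2): 0 of 2.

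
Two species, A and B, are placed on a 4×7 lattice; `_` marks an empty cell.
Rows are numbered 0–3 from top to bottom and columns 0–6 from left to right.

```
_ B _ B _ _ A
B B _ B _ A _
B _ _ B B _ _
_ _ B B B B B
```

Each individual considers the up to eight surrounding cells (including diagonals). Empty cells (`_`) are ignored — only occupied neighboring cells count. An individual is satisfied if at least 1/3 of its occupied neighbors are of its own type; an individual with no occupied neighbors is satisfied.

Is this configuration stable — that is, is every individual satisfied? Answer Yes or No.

Yes

Row 0: (0,1)B 2/2 ok · (0,3)B 1/1 ok · (0,6)A 1/1 ok
Row 1: (1,0)B 3/3 ok · (1,1)B 3/3 ok · (1,3)B 3/3 ok · (1,5)A 1/2 ok
Row 2: (2,0)B 2/2 ok · (2,3)B 5/5 ok · (2,4)B 5/6 ok
Row 3: (3,2)B 2/2 ok · (3,3)B 4/4 ok · (3,4)B 4/4 ok · (3,5)B 3/3 ok · (3,6)B 1/1 ok
All meet the threshold, so the configuration is stable.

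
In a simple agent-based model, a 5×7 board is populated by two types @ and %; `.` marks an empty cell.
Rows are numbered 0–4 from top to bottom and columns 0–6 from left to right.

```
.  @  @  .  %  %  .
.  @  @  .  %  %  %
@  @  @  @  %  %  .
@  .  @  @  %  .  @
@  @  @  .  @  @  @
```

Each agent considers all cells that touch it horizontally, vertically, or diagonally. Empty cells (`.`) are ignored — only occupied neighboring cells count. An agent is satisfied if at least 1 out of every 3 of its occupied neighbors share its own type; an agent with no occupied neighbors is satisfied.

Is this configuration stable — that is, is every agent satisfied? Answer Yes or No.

Yes

Row 0: (0,1)@ 3/3 satisfied · (0,2)@ 3/3 satisfied · (0,4)% 3/3 satisfied · (0,5)% 4/4 satisfied
Row 1: (1,1)@ 6/6 satisfied · (1,2)@ 6/6 satisfied · (1,4)% 5/6 satisfied · (1,5)% 6/6 satisfied · (1,6)% 3/3 satisfied
Row 2: (2,0)@ 3/3 satisfied · (2,1)@ 6/6 satisfied · (2,2)@ 6/6 satisfied · (2,3)@ 4/7 satisfied · (2,4)% 4/6 satisfied · (2,5)% 5/6 satisfied
Row 3: (3,0)@ 4/4 satisfied · (3,2)@ 6/6 satisfied · (3,3)@ 5/7 satisfied · (3,4)% 2/6 satisfied · (3,6)@ 2/3 satisfied
Row 4: (4,0)@ 2/2 satisfied · (4,1)@ 4/4 satisfied · (4,2)@ 3/3 satisfied · (4,4)@ 2/3 satisfied · (4,5)@ 3/4 satisfied · (4,6)@ 2/2 satisfied
All meet the threshold, so the configuration is stable.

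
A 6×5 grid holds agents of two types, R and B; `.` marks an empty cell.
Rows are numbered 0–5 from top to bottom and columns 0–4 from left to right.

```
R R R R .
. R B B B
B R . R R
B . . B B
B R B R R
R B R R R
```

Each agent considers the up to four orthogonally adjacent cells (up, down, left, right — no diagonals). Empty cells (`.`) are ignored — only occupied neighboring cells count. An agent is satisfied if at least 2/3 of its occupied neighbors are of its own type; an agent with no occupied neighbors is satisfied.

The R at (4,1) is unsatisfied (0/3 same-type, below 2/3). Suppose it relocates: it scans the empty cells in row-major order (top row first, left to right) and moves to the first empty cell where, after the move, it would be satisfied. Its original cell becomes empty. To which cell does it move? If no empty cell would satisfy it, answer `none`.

(1,0)

Vacating (4,1). Empty cells in order:
  (0,4): 1/2 same-type → still unsatisfied.
  (1,0): 2/3 same-type → satisfied — stop here.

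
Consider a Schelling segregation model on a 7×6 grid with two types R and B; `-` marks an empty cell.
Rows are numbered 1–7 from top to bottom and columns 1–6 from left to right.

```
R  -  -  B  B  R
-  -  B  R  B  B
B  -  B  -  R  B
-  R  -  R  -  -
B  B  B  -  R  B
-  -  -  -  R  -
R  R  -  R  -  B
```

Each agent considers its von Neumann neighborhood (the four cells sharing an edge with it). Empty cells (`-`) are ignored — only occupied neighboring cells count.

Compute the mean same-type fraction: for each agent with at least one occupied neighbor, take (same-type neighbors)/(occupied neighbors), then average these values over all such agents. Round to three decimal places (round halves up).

0.553

(1,1)R — no occupied neighbors
(1,4)B 1/2
(1,5)B 2/3
(1,6)R 0/2
(2,3)B 1/2
(2,4)R 0/3
(2,5)B 2/4
(2,6)B 2/3
(3,1)B — no occupied neighbors
(3,3)B 1/1
(3,5)R 0/2
(3,6)B 1/2
(4,2)R 0/1
(4,4)R — no occupied neighbors
(5,1)B 1/1
(5,2)B 2/3
(5,3)B 1/1
(5,5)R 1/2
(5,6)B 0/1
(6,5)R 1/1
(7,1)R 1/1
(7,2)R 1/1
(7,4)R — no occupied neighbors
(7,6)B — no occupied neighbors
Sum over 19 agents: 1/2 + 2/3 + 0/2 + 1/2 + 0/3 + 2/4 + 2/3 + 1/1 + 0/2 + 1/2 + 0/1 + 1/1 + 2/3 + 1/1 + 1/2 + 0/1 + 1/1 + 1/1 + 1/1 = 21/2; mean = 21/2 ÷ 19 = 21/38 = 0.552631… → 0.553.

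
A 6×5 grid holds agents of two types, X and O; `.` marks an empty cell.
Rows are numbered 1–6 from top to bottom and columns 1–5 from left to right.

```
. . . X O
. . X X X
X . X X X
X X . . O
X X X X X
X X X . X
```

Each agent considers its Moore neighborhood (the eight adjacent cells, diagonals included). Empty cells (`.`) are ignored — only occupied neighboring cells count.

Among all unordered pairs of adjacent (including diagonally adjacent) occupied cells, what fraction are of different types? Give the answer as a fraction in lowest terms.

Scan each occupied cell's neighbors to the right and below (and the two forward diagonals) so each pair is counted once.
Row 1: X(1,4)–O(1,5)≠ X(1,4)–X(2,4)= X(1,4)–X(2,5)= X(1,4)–X(2,3)= O(1,5)–X(2,5)≠ O(1,5)–X(2,4)≠  → 3/6 unlike.
Row 2: X(2,3)–X(2,4)= X(2,3)–X(3,3)= X(2,3)–X(3,4)= X(2,4)–X(2,5)= X(2,4)–X(3,4)= X(2,4)–X(3,5)= X(2,4)–X(3,3)= X(2,5)–X(3,5)= X(2,5)–X(3,4)=  → 0/9 unlike.
Row 3: X(3,1)–X(4,1)= X(3,1)–X(4,2)= X(3,3)–X(3,4)= X(3,3)–X(4,2)= X(3,4)–X(3,5)= X(3,4)–O(4,5)≠ X(3,5)–O(4,5)≠  → 2/7 unlike.
Row 4: X(4,1)–X(4,2)= X(4,1)–X(5,1)= X(4,1)–X(5,2)= X(4,2)–X(5,2)= X(4,2)–X(5,3)= X(4,2)–X(5,1)= O(4,5)–X(5,5)≠ O(4,5)–X(5,4)≠  → 2/8 unlike.
Row 5: X(5,1)–X(5,2)= X(5,1)–X(6,1)= X(5,1)–X(6,2)= X(5,2)–X(5,3)= X(5,2)–X(6,2)= X(5,2)–X(6,3)= X(5,2)–X(6,1)= X(5,3)–X(5,4)= X(5,3)–X(6,3)= X(5,3)–X(6,2)= X(5,4)–X(5,5)= X(5,4)–X(6,5)= X(5,4)–X(6,3)= X(5,5)–X(6,5)=  → 0/14 unlike.
Row 6: X(6,1)–X(6,2)= X(6,2)–X(6,3)=  → 0/2 unlike.
Total adjacent occupied pairs: 46; unlike-type pairs: 7.
7/46 is already in lowest terms.

7/46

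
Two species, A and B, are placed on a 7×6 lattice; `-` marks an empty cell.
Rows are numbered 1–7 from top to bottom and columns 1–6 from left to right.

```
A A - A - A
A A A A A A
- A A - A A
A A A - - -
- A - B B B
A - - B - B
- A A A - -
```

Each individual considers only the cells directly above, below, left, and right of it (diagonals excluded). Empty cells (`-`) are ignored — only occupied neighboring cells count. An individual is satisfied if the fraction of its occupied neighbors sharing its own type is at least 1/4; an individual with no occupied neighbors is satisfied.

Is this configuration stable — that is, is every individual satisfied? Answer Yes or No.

Row 1: (1,1)A 2/2 satisfied · (1,2)A 2/2 satisfied · (1,4)A 1/1 satisfied · (1,6)A 1/1 satisfied
Row 2: (2,1)A 2/2 satisfied · (2,2)A 4/4 satisfied · (2,3)A 3/3 satisfied · (2,4)A 3/3 satisfied · (2,5)A 3/3 satisfied · (2,6)A 3/3 satisfied
Row 3: (3,2)A 3/3 satisfied · (3,3)A 3/3 satisfied · (3,5)A 2/2 satisfied · (3,6)A 2/2 satisfied
Row 4: (4,1)A 1/1 satisfied · (4,2)A 4/4 satisfied · (4,3)A 2/2 satisfied
Row 5: (5,2)A 1/1 satisfied · (5,4)B 2/2 satisfied · (5,5)B 2/2 satisfied · (5,6)B 2/2 satisfied
Row 6: (6,1)A 0/0 satisfied · (6,4)B 1/2 satisfied · (6,6)B 1/1 satisfied
Row 7: (7,2)A 1/1 satisfied · (7,3)A 2/2 satisfied · (7,4)A 1/2 satisfied
All meet the threshold, so the configuration is stable.

Yes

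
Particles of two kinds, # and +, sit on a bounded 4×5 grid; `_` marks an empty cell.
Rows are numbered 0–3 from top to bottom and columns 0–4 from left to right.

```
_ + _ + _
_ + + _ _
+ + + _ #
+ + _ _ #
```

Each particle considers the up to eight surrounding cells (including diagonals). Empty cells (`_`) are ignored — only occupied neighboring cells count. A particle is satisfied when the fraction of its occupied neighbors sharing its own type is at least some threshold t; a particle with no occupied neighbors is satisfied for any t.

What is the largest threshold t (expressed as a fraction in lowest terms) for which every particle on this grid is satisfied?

1/1

Row 0: (0,1)+ 2/2 · (0,3)+ 1/1
Row 1: (1,1)+ 5/5 · (1,2)+ 5/5
Row 2: (2,0)+ 4/4 · (2,1)+ 6/6 · (2,2)+ 4/4 · (2,4)# 1/1
Row 3: (3,0)+ 3/3 · (3,1)+ 4/4 · (3,4)# 1/1
The smallest same-type fraction is 2/2 at (0,1), which reduces to 1/1. Any threshold above that leaves this particle unsatisfied.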